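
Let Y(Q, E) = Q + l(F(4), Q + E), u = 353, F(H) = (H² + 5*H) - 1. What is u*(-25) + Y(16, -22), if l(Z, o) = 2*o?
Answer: -8821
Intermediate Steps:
F(H) = -1 + H² + 5*H
Y(Q, E) = 2*E + 3*Q (Y(Q, E) = Q + 2*(Q + E) = Q + 2*(E + Q) = Q + (2*E + 2*Q) = 2*E + 3*Q)
u*(-25) + Y(16, -22) = 353*(-25) + (2*(-22) + 3*16) = -8825 + (-44 + 48) = -8825 + 4 = -8821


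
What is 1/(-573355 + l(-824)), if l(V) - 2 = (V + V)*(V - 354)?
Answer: 1/1367991 ≈ 7.3100e-7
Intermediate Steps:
l(V) = 2 + 2*V*(-354 + V) (l(V) = 2 + (V + V)*(V - 354) = 2 + (2*V)*(-354 + V) = 2 + 2*V*(-354 + V))
1/(-573355 + l(-824)) = 1/(-573355 + (2 - 708*(-824) + 2*(-824)**2)) = 1/(-573355 + (2 + 583392 + 2*678976)) = 1/(-573355 + (2 + 583392 + 1357952)) = 1/(-573355 + 1941346) = 1/1367991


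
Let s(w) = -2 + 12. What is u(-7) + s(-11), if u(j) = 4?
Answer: 14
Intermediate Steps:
s(w) = 10
u(-7) + s(-11) = 4 + 10 = 14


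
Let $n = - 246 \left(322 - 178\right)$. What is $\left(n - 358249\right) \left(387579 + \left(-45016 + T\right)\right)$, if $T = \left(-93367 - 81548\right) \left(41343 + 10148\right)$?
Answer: $3545500017323446$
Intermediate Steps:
$T = -9006548265$ ($T = \left(-174915\right) 51491 = -9006548265$)
$n = -35424$ ($n = \left(-246\right) 144 = -35424$)
$\left(n - 358249\right) \left(387579 + \left(-45016 + T\right)\right) = \left(-35424 - 358249\right) \left(387579 - 9006593281\right) = - 393673 \left(387579 - 9006593281\right) = \left(-393673\right) \left(-9006205702\right) = 3545500017323446$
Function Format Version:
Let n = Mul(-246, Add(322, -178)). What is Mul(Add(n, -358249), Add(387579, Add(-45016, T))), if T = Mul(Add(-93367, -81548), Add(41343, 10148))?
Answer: 3545500017323446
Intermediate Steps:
T = -9006548265 (T = Mul(-174915, 51491) = -9006548265)
n = -35424 (n = Mul(-246, 144) = -35424)
Mul(Add(n, -358249), Add(387579, Add(-45016, T))) = Mul(Add(-35424, -358249), Add(387579, Add(-45016, -9006548265))) = Mul(-393673, Add(387579, -9006593281)) = Mul(-393673, -9006205702) = 3545500017323446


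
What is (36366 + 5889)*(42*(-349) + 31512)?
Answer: 712165770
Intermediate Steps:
(36366 + 5889)*(42*(-349) + 31512) = 42255*(-14658 + 31512) = 42255*16854 = 712165770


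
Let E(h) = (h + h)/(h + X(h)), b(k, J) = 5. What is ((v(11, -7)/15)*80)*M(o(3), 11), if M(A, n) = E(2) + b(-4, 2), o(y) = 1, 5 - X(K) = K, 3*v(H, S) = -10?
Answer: -928/9 ≈ -103.11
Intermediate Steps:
v(H, S) = -10/3 (v(H, S) = (⅓)*(-10) = -10/3)
X(K) = 5 - K
E(h) = 2*h/5 (E(h) = (h + h)/(h + (5 - h)) = (2*h)/5 = (2*h)*(⅕) = 2*h/5)
M(A, n) = 29/5 (M(A, n) = (⅖)*2 + 5 = ⅘ + 5 = 29/5)
((v(11, -7)/15)*80)*M(o(3), 11) = (-10/3/15*80)*(29/5) = (-10/3*1/15*80)*(29/5) = -2/9*80*(29/5) = -160/9*29/5 = -928/9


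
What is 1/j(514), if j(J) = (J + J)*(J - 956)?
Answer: -1/454376 ≈ -2.2008e-6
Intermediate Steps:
j(J) = 2*J*(-956 + J) (j(J) = (2*J)*(-956 + J) = 2*J*(-956 + J))
1/j(514) = 1/(2*514*(-956 + 514)) = 1/(2*514*(-442)) = 1/(-454376) = -1/454376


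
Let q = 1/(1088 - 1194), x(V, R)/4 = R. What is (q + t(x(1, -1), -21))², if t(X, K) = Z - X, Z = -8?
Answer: 180625/11236 ≈ 16.076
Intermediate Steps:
x(V, R) = 4*R
t(X, K) = -8 - X
q = -1/106 (q = 1/(-106) = -1/106 ≈ -0.0094340)
(q + t(x(1, -1), -21))² = (-1/106 + (-8 - 4*(-1)))² = (-1/106 + (-8 - 1*(-4)))² = (-1/106 + (-8 + 4))² = (-1/106 - 4)² = (-425/106)² = 180625/11236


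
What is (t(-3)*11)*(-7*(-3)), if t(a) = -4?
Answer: -924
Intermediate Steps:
(t(-3)*11)*(-7*(-3)) = (-4*11)*(-7*(-3)) = -44*21 = -924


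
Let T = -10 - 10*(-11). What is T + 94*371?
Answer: 34974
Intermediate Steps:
T = 100 (T = -10 + 110 = 100)
T + 94*371 = 100 + 94*371 = 100 + 34874 = 34974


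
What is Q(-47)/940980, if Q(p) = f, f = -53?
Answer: -53/940980 ≈ -5.6324e-5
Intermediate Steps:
Q(p) = -53
Q(-47)/940980 = -53/940980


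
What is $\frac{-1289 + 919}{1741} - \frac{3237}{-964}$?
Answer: $\frac{5278937}{1678324} \approx 3.1454$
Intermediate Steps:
$\frac{-1289 + 919}{1741} - \frac{3237}{-964} = \left(-370\right) \frac{1}{1741} - - \frac{3237}{964} = - \frac{370}{1741} + \frac{3237}{964} = \frac{5278937}{1678324}$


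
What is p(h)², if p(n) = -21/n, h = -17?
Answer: 441/289 ≈ 1.5260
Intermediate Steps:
p(h)² = (-21/(-17))² = (-21*(-1/17))² = (21/17)² = 441/289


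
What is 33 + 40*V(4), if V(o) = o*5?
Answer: 833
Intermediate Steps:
V(o) = 5*o
33 + 40*V(4) = 33 + 40*(5*4) = 33 + 40*20 = 33 + 800 = 833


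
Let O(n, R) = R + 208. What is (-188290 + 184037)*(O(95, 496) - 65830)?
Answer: 276980878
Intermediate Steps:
O(n, R) = 208 + R
(-188290 + 184037)*(O(95, 496) - 65830) = (-188290 + 184037)*((208 + 496) - 65830) = -4253*(704 - 65830) = -4253*(-65126) = 276980878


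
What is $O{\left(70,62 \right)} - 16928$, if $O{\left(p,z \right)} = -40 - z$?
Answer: $-17030$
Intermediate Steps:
$O{\left(70,62 \right)} - 16928 = \left(-40 - 62\right) - 16928 = -102 - 16928 = -17030$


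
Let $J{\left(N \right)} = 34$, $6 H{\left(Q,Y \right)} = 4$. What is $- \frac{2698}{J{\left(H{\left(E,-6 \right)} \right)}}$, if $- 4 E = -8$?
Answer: $- \frac{1349}{17} \approx -79.353$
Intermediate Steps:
$E = 2$ ($E = \left(- \frac{1}{4}\right) \left(-8\right) = 2$)
$H{\left(Q,Y \right)} = \frac{2}{3}$ ($H{\left(Q,Y \right)} = \frac{1}{6} \cdot 4 = \frac{2}{3}$)
$- \frac{2698}{J{\left(H{\left(E,-6 \right)} \right)}} = - \frac{2698}{34} = \left(-2698\right) \frac{1}{34} = - \frac{1349}{17}$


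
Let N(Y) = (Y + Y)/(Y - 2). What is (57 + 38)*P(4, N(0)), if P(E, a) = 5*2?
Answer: 950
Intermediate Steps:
N(Y) = 2*Y/(-2 + Y) (N(Y) = (2*Y)/(-2 + Y) = 2*Y/(-2 + Y))
P(E, a) = 10
(57 + 38)*P(4, N(0)) = (57 + 38)*10 = 95*10 = 950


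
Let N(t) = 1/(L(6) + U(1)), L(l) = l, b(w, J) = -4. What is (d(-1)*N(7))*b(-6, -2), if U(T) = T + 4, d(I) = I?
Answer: 4/11 ≈ 0.36364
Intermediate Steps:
U(T) = 4 + T
N(t) = 1/11 (N(t) = 1/(6 + (4 + 1)) = 1/(6 + 5) = 1/11)
(d(-1)*N(7))*b(-6, -2) = -1*1/11*(-4) = -1/11*(-4) = 4/11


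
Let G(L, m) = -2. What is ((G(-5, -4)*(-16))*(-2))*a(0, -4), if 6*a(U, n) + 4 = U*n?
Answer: 128/3 ≈ 42.667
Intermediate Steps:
a(U, n) = -2/3 + U*n/6 (a(U, n) = -2/3 + (U*n)/6 = -2/3 + U*n/6)
((G(-5, -4)*(-16))*(-2))*a(0, -4) = (-2*(-16)*(-2))*(-2/3 + (1/6)*0*(-4)) = (32*(-2))*(-2/3 + 0) = -64*(-2/3) = 128/3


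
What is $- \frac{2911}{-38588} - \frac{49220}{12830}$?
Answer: $- \frac{186195323}{49508404} \approx -3.7609$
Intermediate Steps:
$- \frac{2911}{-38588} - \frac{49220}{12830} = \left(-2911\right) \left(- \frac{1}{38588}\right) - \frac{4922}{1283} = \frac{2911}{38588} - \frac{4922}{1283} = - \frac{186195323}{49508404}$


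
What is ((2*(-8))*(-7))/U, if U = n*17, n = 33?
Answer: 112/561 ≈ 0.19964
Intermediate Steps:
U = 561 (U = 33*17 = 561)
((2*(-8))*(-7))/U = ((2*(-8))*(-7))/561 = -16*(-7)*(1/561) = 112*(1/561) = 112/561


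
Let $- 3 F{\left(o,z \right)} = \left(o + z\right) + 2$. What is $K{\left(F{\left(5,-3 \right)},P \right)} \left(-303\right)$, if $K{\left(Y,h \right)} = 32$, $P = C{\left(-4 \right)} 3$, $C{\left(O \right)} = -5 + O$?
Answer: $-9696$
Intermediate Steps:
$P = -27$ ($P = \left(-5 - 4\right) 3 = \left(-9\right) 3 = -27$)
$F{\left(o,z \right)} = - \frac{2}{3} - \frac{o}{3} - \frac{z}{3}$ ($F{\left(o,z \right)} = - \frac{\left(o + z\right) + 2}{3} = - \frac{2 + o + z}{3} = - \frac{2}{3} - \frac{o}{3} - \frac{z}{3}$)
$K{\left(F{\left(5,-3 \right)},P \right)} \left(-303\right) = 32 \left(-303\right) = -9696$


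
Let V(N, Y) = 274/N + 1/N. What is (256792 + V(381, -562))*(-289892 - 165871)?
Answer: -14863650899867/127 ≈ -1.1704e+11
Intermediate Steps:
V(N, Y) = 275/N (V(N, Y) = 274/N + 1/N = 275/N)
(256792 + V(381, -562))*(-289892 - 165871) = (256792 + 275/381)*(-289892 - 165871) = (256792 + 275*(1/381))*(-455763) = (256792 + 275/381)*(-455763) = (97838027/381)*(-455763) = -14863650899867/127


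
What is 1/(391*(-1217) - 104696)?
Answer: -1/580543 ≈ -1.7225e-6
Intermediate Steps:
1/(391*(-1217) - 104696) = 1/(-475847 - 104696) = 1/(-580543) = -1/580543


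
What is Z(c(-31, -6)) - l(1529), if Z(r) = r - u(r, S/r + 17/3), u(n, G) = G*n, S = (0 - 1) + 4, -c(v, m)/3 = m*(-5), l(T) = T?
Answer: -1112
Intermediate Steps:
c(v, m) = 15*m (c(v, m) = -3*m*(-5) = -(-15)*m = 15*m)
S = 3 (S = -1 + 4 = 3)
Z(r) = r - r*(17/3 + 3/r) (Z(r) = r - (3/r + 17/3)*r = r - (17/3 + 3/r)*r = r - r*(17/3 + 3/r))
Z(c(-31, -6)) - l(1529) = (-3 - 70*(-6)) - 1*1529 = (-3 - 14/3*(-90)) - 1529 = (-3 + 420) - 1529 = 417 - 1529 = -1112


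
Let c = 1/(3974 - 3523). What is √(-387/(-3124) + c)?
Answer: √517171171/64042 ≈ 0.35510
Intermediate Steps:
c = 1/451 ≈ 0.0022173
√(-387/(-3124) + c) = √(-387/(-3124) + 1/451) = √(-387*(-1/3124) + 1/451) = √(387/3124 + 1/451) = √(16151/128084) = √517171171/64042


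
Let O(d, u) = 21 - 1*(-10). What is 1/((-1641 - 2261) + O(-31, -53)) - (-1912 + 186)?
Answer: 6681345/3871 ≈ 1726.0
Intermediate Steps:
O(d, u) = 31 (O(d, u) = 21 + 10 = 31)
1/((-1641 - 2261) + O(-31, -53)) - (-1912 + 186) = 1/((-1641 - 2261) + 31) - (-1912 + 186) = 1/(-3902 + 31) - 1*(-1726) = 1/(-3871) + 1726 = -1/3871 + 1726 = 6681345/3871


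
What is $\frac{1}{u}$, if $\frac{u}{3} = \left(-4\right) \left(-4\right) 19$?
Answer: $\frac{1}{912} \approx 0.0010965$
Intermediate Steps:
$u = 912$ ($u = 3 \left(-4\right) \left(-4\right) 19 = 3 \cdot 16 \cdot 19 = 3 \cdot 304 = 912$)
$\frac{1}{u} = \frac{1}{912}$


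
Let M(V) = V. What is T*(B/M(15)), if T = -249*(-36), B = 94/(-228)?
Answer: -23406/95 ≈ -246.38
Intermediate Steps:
B = -47/114 (B = 94*(-1/228) = -47/114 ≈ -0.41228)
T = 8964
T*(B/M(15)) = 8964*(-47/114/15) = 8964*(-47/114*1/15) = 8964*(-47/1710) = -23406/95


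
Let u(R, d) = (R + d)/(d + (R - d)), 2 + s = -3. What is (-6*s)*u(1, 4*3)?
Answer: 390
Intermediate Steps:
s = -5 (s = -2 - 3 = -5)
u(R, d) = (R + d)/R
(-6*s)*u(1, 4*3) = (-6*(-5))*((1 + 4*3)/1) = 30*(1*(1 + 12)) = 30*(1*13) = 30*13 = 390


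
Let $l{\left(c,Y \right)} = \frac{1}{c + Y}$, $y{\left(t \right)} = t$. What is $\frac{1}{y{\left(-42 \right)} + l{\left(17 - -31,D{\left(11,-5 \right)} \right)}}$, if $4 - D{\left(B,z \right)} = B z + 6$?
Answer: $- \frac{101}{4241} \approx -0.023815$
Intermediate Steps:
$D{\left(B,z \right)} = -2 - B z$ ($D{\left(B,z \right)} = 4 - \left(B z + 6\right) = 4 - \left(6 + B z\right) = -2 - B z$)
$l{\left(c,Y \right)} = \frac{1}{Y + c}$
$\frac{1}{y{\left(-42 \right)} + l{\left(17 - -31,D{\left(11,-5 \right)} \right)}} = \frac{1}{-42 + \frac{1}{\left(-2 - 11 \left(-5\right)\right) + \left(17 - -31\right)}} = \frac{1}{-42 + \frac{1}{\left(-2 + 55\right) + \left(17 + 31\right)}} = \frac{1}{-42 + \frac{1}{53 + 48}} = \frac{1}{-42 + \frac{1}{101}} = \frac{1}{- \frac{4241}{101}} = - \frac{101}{4241}$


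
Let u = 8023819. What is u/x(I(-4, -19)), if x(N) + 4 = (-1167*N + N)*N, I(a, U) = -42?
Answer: -8023819/2056828 ≈ -3.9011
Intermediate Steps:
x(N) = -4 - 1166*N**2 (x(N) = -4 + (-1167*N + N)*N = -4 + (-1166*N)*N = -4 - 1166*N**2)
u/x(I(-4, -19)) = 8023819/(-4 - 1166*(-42)**2) = 8023819/(-4 - 1166*1764) = 8023819/(-4 - 2056824) = 8023819/(-2056828) = 8023819*(-1/2056828) = -8023819/2056828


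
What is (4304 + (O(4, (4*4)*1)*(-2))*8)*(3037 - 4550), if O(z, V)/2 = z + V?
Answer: -5543632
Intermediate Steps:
O(z, V) = 2*V + 2*z (O(z, V) = 2*(z + V) = 2*(V + z) = 2*V + 2*z)
(4304 + (O(4, (4*4)*1)*(-2))*8)*(3037 - 4550) = (4304 + ((2*((4*4)*1) + 2*4)*(-2))*8)*(3037 - 4550) = (4304 + ((2*(16*1) + 8)*(-2))*8)*(-1513) = (4304 + ((2*16 + 8)*(-2))*8)*(-1513) = (4304 + ((32 + 8)*(-2))*8)*(-1513) = (4304 + (40*(-2))*8)*(-1513) = (4304 - 80*8)*(-1513) = (4304 - 640)*(-1513) = 3664*(-1513) = -5543632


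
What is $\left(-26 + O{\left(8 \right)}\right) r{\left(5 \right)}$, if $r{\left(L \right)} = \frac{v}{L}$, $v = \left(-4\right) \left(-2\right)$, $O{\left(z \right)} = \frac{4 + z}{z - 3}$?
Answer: $- \frac{944}{25} \approx -37.76$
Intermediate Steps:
$O{\left(z \right)} = \frac{4 + z}{-3 + z}$
$v = 8$
$r{\left(L \right)} = \frac{8}{L}$
$\left(-26 + O{\left(8 \right)}\right) r{\left(5 \right)} = \left(-26 + \frac{4 + 8}{-3 + 8}\right) \frac{8}{5} = \left(-26 + \frac{1}{5} \cdot 12\right) 8 \cdot \frac{1}{5} = \left(-26 + \frac{1}{5} \cdot 12\right) \frac{8}{5} = \left(-26 + \frac{12}{5}\right) \frac{8}{5} = \left(- \frac{118}{5}\right) \frac{8}{5} = - \frac{944}{25}$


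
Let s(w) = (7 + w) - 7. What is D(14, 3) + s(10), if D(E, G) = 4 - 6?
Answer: 8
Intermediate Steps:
D(E, G) = -2
s(w) = w
D(14, 3) + s(10) = -2 + 10 = 8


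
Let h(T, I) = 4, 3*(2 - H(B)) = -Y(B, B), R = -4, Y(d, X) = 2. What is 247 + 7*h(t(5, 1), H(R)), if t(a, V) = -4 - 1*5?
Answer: 275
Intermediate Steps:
t(a, V) = -9 (t(a, V) = -4 - 5 = -9)
H(B) = 8/3 (H(B) = 2 - (-1)*2/3 = 2 - ⅓*(-2) = 2 + ⅔ = 8/3)
247 + 7*h(t(5, 1), H(R)) = 247 + 7*4 = 247 + 28 = 275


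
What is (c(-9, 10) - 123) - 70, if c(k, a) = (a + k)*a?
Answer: -183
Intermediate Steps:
c(k, a) = a*(a + k)
(c(-9, 10) - 123) - 70 = (10*(10 - 9) - 123) - 70 = (10*1 - 123) - 70 = (10 - 123) - 70 = -113 - 70 = -183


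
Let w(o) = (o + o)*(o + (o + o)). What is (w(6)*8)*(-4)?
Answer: -6912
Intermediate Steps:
w(o) = 6*o² (w(o) = (2*o)*(o + 2*o) = (2*o)*(3*o) = 6*o²)
(w(6)*8)*(-4) = ((6*6²)*8)*(-4) = ((6*36)*8)*(-4) = (216*8)*(-4) = 1728*(-4) = -6912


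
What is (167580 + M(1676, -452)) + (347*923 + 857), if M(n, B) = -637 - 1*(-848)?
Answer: 488929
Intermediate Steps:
M(n, B) = 211 (M(n, B) = -637 + 848 = 211)
(167580 + M(1676, -452)) + (347*923 + 857) = (167580 + 211) + (347*923 + 857) = 167791 + (320281 + 857) = 167791 + 321138 = 488929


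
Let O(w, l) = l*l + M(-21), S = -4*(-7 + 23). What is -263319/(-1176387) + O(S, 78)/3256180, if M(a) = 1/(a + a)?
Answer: 711999788639/3154552323720 ≈ 0.22571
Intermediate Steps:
S = -64 (S = -4*16 = -64)
M(a) = 1/(2*a)
O(w, l) = -1/42 + l² (O(w, l) = l*l + (½)/(-21) = l² + (½)*(-1/21) = l² - 1/42 = -1/42 + l²)
-263319/(-1176387) + O(S, 78)/3256180 = -263319/(-1176387) + (-1/42 + 78²)/3256180 = -263319*(-1/1176387) + (-1/42 + 6084)*(1/3256180) = 87773/392129 + (255527/42)*(1/3256180) = 87773/392129 + 15031/8044680 = 711999788639/3154552323720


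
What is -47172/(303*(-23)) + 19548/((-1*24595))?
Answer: 341321776/57134185 ≈ 5.9740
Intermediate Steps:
-47172/(303*(-23)) + 19548/((-1*24595)) = -47172/(-6969) + 19548/(-24595) = -47172*(-1/6969) + 19548*(-1/24595) = 15724/2323 - 19548/24595 = 341321776/57134185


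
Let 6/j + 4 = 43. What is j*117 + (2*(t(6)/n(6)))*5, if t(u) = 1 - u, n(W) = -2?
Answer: 43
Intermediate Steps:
j = 2/13 (j = 6/(-4 + 43) = 6/39 = 6*(1/39) = 2/13 ≈ 0.15385)
j*117 + (2*(t(6)/n(6)))*5 = (2/13)*117 + (2*((1 - 1*6)/(-2)))*5 = 18 + (2*((1 - 6)*(-½)))*5 = 18 + (2*(-5*(-½)))*5 = 18 + (2*(5/2))*5 = 18 + 5*5 = 18 + 25 = 43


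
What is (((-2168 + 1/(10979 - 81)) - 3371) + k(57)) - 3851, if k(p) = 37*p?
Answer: -79348337/10898 ≈ -7281.0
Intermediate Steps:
(((-2168 + 1/(10979 - 81)) - 3371) + k(57)) - 3851 = (((-2168 + 1/(10979 - 81)) - 3371) + 37*57) - 3851 = (((-2168 + 1/10898) - 3371) + 2109) - 3851 = ((-23626863/10898 - 3371) + 2109) - 3851 = (-60364021/10898 + 2109) - 3851 = -37380139/10898 - 3851 = -79348337/10898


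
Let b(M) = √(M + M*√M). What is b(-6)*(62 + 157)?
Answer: 219*√(-6 - 6*I*√6) ≈ 486.62 - 724.27*I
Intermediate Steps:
b(M) = √(M + M^(3/2))
b(-6)*(62 + 157) = √(-6 + (-6)^(3/2))*(62 + 157) = √(-6 - 6*I*√6)*219 = 219*√(-6 - 6*I*√6)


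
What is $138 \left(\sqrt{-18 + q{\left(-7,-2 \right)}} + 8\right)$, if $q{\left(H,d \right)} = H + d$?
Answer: $1104 + 414 i \sqrt{3} \approx 1104.0 + 717.07 i$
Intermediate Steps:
$138 \left(\sqrt{-18 + q{\left(-7,-2 \right)}} + 8\right) = 138 \left(\sqrt{-18 - 9} + 8\right) = 138 \left(\sqrt{-27} + 8\right) = 138 \left(3 i \sqrt{3} + 8\right) = 138 \left(8 + 3 i \sqrt{3}\right) = 1104 + 414 i \sqrt{3}$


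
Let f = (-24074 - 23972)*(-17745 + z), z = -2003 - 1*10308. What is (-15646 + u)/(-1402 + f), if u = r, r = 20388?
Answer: 2371/722034587 ≈ 3.2838e-6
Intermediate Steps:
u = 20388
z = -12311 (z = -2003 - 10308 = -12311)
f = 1444070576 (f = (-24074 - 23972)*(-17745 - 12311) = -48046*(-30056) = 1444070576)
(-15646 + u)/(-1402 + f) = (-15646 + 20388)/(-1402 + 1444070576) = 4742/1444069174 = 4742*(1/1444069174) = 2371/722034587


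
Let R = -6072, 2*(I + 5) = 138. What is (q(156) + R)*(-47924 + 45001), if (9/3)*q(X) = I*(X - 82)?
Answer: 39402040/3 ≈ 1.3134e+7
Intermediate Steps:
I = 64 (I = -5 + (½)*138 = -5 + 69 = 64)
q(X) = -5248/3 + 64*X/3 (q(X) = (64*(X - 82))/3 = (64*(-82 + X))/3 = (-5248 + 64*X)/3 = -5248/3 + 64*X/3)
(q(156) + R)*(-47924 + 45001) = ((-5248/3 + (64/3)*156) - 6072)*(-47924 + 45001) = ((-5248/3 + 3328) - 6072)*(-2923) = (4736/3 - 6072)*(-2923) = -13480/3*(-2923) = 39402040/3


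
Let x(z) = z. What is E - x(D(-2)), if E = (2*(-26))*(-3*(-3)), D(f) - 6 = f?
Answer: -472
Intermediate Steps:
D(f) = 6 + f
E = -468 (E = -52*9 = -468)
E - x(D(-2)) = -468 - (6 - 2) = -468 - 1*4 = -468 - 4 = -472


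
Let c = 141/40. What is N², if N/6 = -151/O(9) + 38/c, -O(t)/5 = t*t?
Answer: 180280064836/40259025 ≈ 4478.0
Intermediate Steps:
c = 141/40 (c = 141*(1/40) = 141/40 ≈ 3.5250)
O(t) = -5*t² (O(t) = -5*t*t = -5*t²)
N = 424594/6345 (N = 6*(-151/((-5*9²)) + 38/(141/40)) = 6*(-151/((-5*81)) + 38*(40/141)) = 6*(-151/(-405) + 1520/141) = 6*(-151*(-1/405) + 1520/141) = 6*(151/405 + 1520/141) = 6*(212297/19035) = 424594/6345 ≈ 66.918)
N² = (424594/6345)² = 180280064836/40259025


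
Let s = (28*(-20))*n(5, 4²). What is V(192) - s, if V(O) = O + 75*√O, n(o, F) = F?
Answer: 9152 + 600*√3 ≈ 10191.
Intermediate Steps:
s = -8960 (s = (28*(-20))*4² = -560*16 = -8960)
V(192) - s = (192 + 75*√192) - 1*(-8960) = (192 + 75*(8*√3)) + 8960 = (192 + 600*√3) + 8960 = 9152 + 600*√3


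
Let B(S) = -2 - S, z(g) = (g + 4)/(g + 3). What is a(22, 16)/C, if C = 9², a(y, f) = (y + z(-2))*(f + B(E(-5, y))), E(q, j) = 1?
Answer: 104/27 ≈ 3.8519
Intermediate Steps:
z(g) = (4 + g)/(3 + g)
a(y, f) = (-3 + f)*(2 + y) (a(y, f) = (y + (4 - 2)/(3 - 2))*(f + (-2 - 1*1)) = (y + 2/1)*(f + (-2 - 1)) = (y + 1*2)*(f - 3) = (y + 2)*(-3 + f) = (2 + y)*(-3 + f) = (-3 + f)*(2 + y))
C = 81
a(22, 16)/C = (-6 - 3*22 + 2*16 + 16*22)/81 = (-6 - 66 + 32 + 352)*(1/81) = 312*(1/81) = 104/27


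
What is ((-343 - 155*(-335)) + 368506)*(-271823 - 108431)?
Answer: -159740142352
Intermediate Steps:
((-343 - 155*(-335)) + 368506)*(-271823 - 108431) = ((-343 + 51925) + 368506)*(-380254) = (51582 + 368506)*(-380254) = 420088*(-380254) = -159740142352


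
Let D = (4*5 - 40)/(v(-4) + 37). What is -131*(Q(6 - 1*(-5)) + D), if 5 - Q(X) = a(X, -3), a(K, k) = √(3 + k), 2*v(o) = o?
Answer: -4061/7 ≈ -580.14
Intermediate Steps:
v(o) = o/2
Q(X) = 5 (Q(X) = 5 - √(3 - 3) = 5 - √0 = 5 - 1*0 = 5 + 0 = 5)
D = -4/7 (D = (4*5 - 40)/((½)*(-4) + 37) = (20 - 40)/(-2 + 37) = -20/35 = -20*1/35 = -4/7 ≈ -0.57143)
-131*(Q(6 - 1*(-5)) + D) = -131*(5 - 4/7) = -131*31/7 = -4061/7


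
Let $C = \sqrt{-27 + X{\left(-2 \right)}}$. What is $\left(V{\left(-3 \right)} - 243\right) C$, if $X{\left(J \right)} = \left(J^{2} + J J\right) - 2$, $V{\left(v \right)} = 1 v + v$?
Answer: $- 249 i \sqrt{21} \approx - 1141.1 i$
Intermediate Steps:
$V{\left(v \right)} = 2 v$ ($V{\left(v \right)} = v + v = 2 v$)
$X{\left(J \right)} = -2 + 2 J^{2}$ ($X{\left(J \right)} = \left(J^{2} + J^{2}\right) - 2 = 2 J^{2} - 2 = -2 + 2 J^{2}$)
$C = i \sqrt{21}$ ($C = \sqrt{-27 - \left(2 - 2 \left(-2\right)^{2}\right)} = \sqrt{-27 + \left(-2 + 2 \cdot 4\right)} = \sqrt{-27 + \left(-2 + 8\right)} = \sqrt{-27 + 6} = \sqrt{-21} = i \sqrt{21} \approx 4.5826 i$)
$\left(V{\left(-3 \right)} - 243\right) C = \left(2 \left(-3\right) - 243\right) i \sqrt{21} = \left(-6 - 243\right) i \sqrt{21} = - 249 i \sqrt{21}$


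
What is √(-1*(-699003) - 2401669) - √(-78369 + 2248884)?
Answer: -√2170515 + I*√1702666 ≈ -1473.3 + 1304.9*I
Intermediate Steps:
√(-1*(-699003) - 2401669) - √(-78369 + 2248884) = √(699003 - 2401669) - √2170515 = √(-1702666) - √2170515 = I*√1702666 - √2170515 = -√2170515 + I*√1702666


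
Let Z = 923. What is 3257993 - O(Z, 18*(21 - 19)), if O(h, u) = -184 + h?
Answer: 3257254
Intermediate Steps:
3257993 - O(Z, 18*(21 - 19)) = 3257993 - (-184 + 923) = 3257993 - 1*739 = 3257993 - 739 = 3257254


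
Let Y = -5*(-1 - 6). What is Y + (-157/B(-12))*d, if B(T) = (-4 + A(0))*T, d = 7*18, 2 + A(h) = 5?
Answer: -3227/2 ≈ -1613.5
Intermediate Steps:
A(h) = 3 (A(h) = -2 + 5 = 3)
d = 126
Y = 35 (Y = -5*(-7) = 35)
B(T) = -T (B(T) = (-4 + 3)*T = -T)
Y + (-157/B(-12))*d = 35 - 157/((-1*(-12)))*126 = 35 - 157/12*126 = 35 - 3297/2 = -3227/2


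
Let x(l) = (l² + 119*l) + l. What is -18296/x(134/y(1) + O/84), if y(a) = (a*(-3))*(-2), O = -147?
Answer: -2634624/416689 ≈ -6.3228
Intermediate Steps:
y(a) = 6*a (y(a) = -3*a*(-2) = 6*a)
x(l) = l² + 120*l
-18296/x(134/y(1) + O/84) = -18296*1/((120 + (134/((6*1)) - 147/84))*(134/((6*1)) - 147/84)) = -18296*1/((120 + (134/6 - 147*1/84))*(134/6 - 147*1/84)) = -18296*1/((120 + (134*(⅙) - 7/4))*(134*(⅙) - 7/4)) = -18296*1/((120 + (67/3 - 7/4))*(67/3 - 7/4)) = -18296*12/(247*(120 + 247/12)) = -18296/((247/12)*(1687/12)) = -18296/416689/144 = -18296*144/416689 = -2634624/416689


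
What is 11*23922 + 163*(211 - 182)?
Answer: 267869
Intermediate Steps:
11*23922 + 163*(211 - 182) = 263142 + 163*29 = 263142 + 4727 = 267869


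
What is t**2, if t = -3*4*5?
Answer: 3600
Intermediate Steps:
t = -60 (t = -12*5 = -60)
t**2 = (-60)**2 = 3600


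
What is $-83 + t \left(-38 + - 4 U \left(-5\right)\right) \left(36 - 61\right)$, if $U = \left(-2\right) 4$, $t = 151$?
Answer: $747367$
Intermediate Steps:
$U = -8$
$-83 + t \left(-38 + - 4 U \left(-5\right)\right) \left(36 - 61\right) = -83 + 151 \left(-38 + \left(-4\right) \left(-8\right) \left(-5\right)\right) \left(36 - 61\right) = -83 + 151 \left(-38 + 32 \left(-5\right)\right) \left(-25\right) = -83 + 151 \left(-38 - 160\right) \left(-25\right) = -83 + 151 \left(\left(-198\right) \left(-25\right)\right) = -83 + 151 \cdot 4950 = -83 + 747450 = 747367$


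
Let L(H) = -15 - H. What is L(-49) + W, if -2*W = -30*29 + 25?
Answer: 913/2 ≈ 456.50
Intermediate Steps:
W = 845/2 (W = -(-30*29 + 25)/2 = -(-870 + 25)/2 = -½*(-845) = 845/2 ≈ 422.50)
L(-49) + W = (-15 - 1*(-49)) + 845/2 = (-15 + 49) + 845/2 = 34 + 845/2 = 913/2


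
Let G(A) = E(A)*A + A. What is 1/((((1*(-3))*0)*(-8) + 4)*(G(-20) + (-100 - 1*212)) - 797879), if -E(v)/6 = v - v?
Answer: -1/799207 ≈ -1.2512e-6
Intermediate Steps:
E(v) = 0 (E(v) = -6*(v - v) = -6*0 = 0)
G(A) = A (G(A) = 0*A + A = 0 + A = A)
1/((((1*(-3))*0)*(-8) + 4)*(G(-20) + (-100 - 1*212)) - 797879) = 1/((((1*(-3))*0)*(-8) + 4)*(-20 + (-100 - 1*212)) - 797879) = 1/((-3*0*(-8) + 4)*(-20 + (-100 - 212)) - 797879) = 1/((0*(-8) + 4)*(-20 - 312) - 797879) = 1/((0 + 4)*(-332) - 797879) = 1/(4*(-332) - 797879) = 1/(-1328 - 797879) = 1/(-799207) = -1/799207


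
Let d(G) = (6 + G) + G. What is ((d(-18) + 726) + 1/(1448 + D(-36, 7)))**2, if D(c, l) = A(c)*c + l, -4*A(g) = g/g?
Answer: 1038248913025/2143296 ≈ 4.8442e+5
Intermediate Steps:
A(g) = -1/4 (A(g) = -g/(4*g) = -1/4*1 = -1/4)
D(c, l) = l - c/4 (D(c, l) = -c/4 + l = l - c/4)
d(G) = 6 + 2*G
((d(-18) + 726) + 1/(1448 + D(-36, 7)))**2 = (((6 + 2*(-18)) + 726) + 1/(1448 + (7 - 1/4*(-36))))**2 = (((6 - 36) + 726) + 1/(1448 + (7 + 9)))**2 = ((-30 + 726) + 1/(1448 + 16))**2 = (696 + 1/1464)**2 = (1018945/1464)**2 = 1038248913025/2143296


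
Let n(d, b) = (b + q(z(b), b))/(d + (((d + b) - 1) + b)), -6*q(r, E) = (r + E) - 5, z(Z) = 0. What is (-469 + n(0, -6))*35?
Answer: -1279495/78 ≈ -16404.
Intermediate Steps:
q(r, E) = ⅚ - E/6 - r/6 (q(r, E) = -((r + E) - 5)/6 = -((E + r) - 5)/6 = -(-5 + E + r)/6 = ⅚ - E/6 - r/6)
n(d, b) = (⅚ + 5*b/6)/(-1 + 2*b + 2*d) (n(d, b) = (b + (⅚ - b/6 - ⅙*0))/(d + (((d + b) - 1) + b)) = (b + (⅚ - b/6 + 0))/(d + (((b + d) - 1) + b)) = (b + (⅚ - b/6))/(d + ((-1 + b + d) + b)) = (⅚ + 5*b/6)/(d + (-1 + d + 2*b)) = (⅚ + 5*b/6)/(-1 + 2*b + 2*d))
(-469 + n(0, -6))*35 = (-469 + 5*(1 - 6)/(6*(-1 + 2*(-6) + 2*0)))*35 = (-469 + (⅚)*(-5)/(-1 - 12 + 0))*35 = (-469 + (⅚)*(-5)/(-13))*35 = (-469 + (⅚)*(-1/13)*(-5))*35 = (-469 + 25/78)*35 = -36557/78*35 = -1279495/78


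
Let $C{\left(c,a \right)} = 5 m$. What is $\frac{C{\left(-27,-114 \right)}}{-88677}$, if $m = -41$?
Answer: $\frac{205}{88677} \approx 0.0023118$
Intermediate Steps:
$C{\left(c,a \right)} = -205$ ($C{\left(c,a \right)} = 5 \left(-41\right) = -205$)
$\frac{C{\left(-27,-114 \right)}}{-88677} = - \frac{205}{-88677} = \left(-205\right) \left(- \frac{1}{88677}\right) = \frac{205}{88677}$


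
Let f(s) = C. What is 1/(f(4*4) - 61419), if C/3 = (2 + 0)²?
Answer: -1/61407 ≈ -1.6285e-5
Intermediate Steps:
C = 12 (C = 3*(2 + 0)² = 3*2² = 3*4 = 12)
f(s) = 12
1/(f(4*4) - 61419) = 1/(12 - 61419) = 1/(-61407) = -1/61407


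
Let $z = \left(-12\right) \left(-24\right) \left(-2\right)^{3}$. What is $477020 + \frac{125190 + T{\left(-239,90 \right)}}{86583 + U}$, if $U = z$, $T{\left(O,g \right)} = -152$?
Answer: $\frac{40202893618}{84279} \approx 4.7702 \cdot 10^{5}$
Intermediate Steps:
$z = -2304$ ($z = 288 \left(-8\right) = -2304$)
$U = -2304$
$477020 + \frac{125190 + T{\left(-239,90 \right)}}{86583 + U} = 477020 + \frac{125190 - 152}{86583 - 2304} = 477020 + \frac{125038}{84279} = \frac{40202893618}{84279}$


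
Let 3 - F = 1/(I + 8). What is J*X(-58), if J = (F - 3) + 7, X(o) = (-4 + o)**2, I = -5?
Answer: 76880/3 ≈ 25627.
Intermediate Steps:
F = 8/3 (F = 3 - 1/(-5 + 8) = 3 - 1/3 = 8/3 ≈ 2.6667)
J = 20/3 (J = (8/3 - 3) + 7 = -1/3 + 7 = 20/3 ≈ 6.6667)
J*X(-58) = 20*(-4 - 58)**2/3 = (20/3)*(-62)**2 = (20/3)*3844 = 76880/3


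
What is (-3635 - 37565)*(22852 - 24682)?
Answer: 75396000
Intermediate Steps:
(-3635 - 37565)*(22852 - 24682) = -41200*(-1830) = 75396000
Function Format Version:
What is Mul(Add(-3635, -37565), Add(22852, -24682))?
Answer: 75396000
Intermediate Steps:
Mul(Add(-3635, -37565), Add(22852, -24682)) = Mul(-41200, -1830) = 75396000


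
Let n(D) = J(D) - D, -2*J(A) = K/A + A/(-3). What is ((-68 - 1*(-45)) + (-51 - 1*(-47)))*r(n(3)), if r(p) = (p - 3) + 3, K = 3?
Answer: 81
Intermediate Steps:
J(A) = -3/(2*A) + A/6 (J(A) = -(3/A + A/(-3))/2 = -(3/A + A*(-⅓))/2 = -(3/A - A/3)/2 = -3/(2*A) + A/6)
n(D) = -D + (-9 + D²)/(6*D) (n(D) = (-9 + D²)/(6*D) - D = -D + (-9 + D²)/(6*D))
r(p) = p (r(p) = (-3 + p) + 3 = p)
((-68 - 1*(-45)) + (-51 - 1*(-47)))*r(n(3)) = ((-68 - 1*(-45)) + (-51 - 1*(-47)))*((⅙)*(-9 - 5*3²)/3) = ((-68 + 45) + (-51 + 47))*((⅙)*(⅓)*(-9 - 5*9)) = (-23 - 4)*((⅙)*(⅓)*(-9 - 45)) = -9*(-54)/(2*3) = -27*(-3) = 81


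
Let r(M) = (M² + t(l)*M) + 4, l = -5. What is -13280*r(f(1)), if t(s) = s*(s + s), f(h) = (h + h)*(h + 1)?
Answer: -2921600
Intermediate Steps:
f(h) = 2*h*(1 + h) (f(h) = (2*h)*(1 + h) = 2*h*(1 + h))
t(s) = 2*s² (t(s) = s*(2*s) = 2*s²)
r(M) = 4 + M² + 50*M (r(M) = (M² + (2*(-5)²)*M) + 4 = (M² + (2*25)*M) + 4 = (M² + 50*M) + 4 = 4 + M² + 50*M)
-13280*r(f(1)) = -13280*(4 + (2*1*(1 + 1))² + 50*(2*1*(1 + 1))) = -13280*(4 + (2*1*2)² + 50*(2*1*2)) = -13280*(4 + 4² + 50*4) = -13280*(4 + 16 + 200) = -13280*220 = -2921600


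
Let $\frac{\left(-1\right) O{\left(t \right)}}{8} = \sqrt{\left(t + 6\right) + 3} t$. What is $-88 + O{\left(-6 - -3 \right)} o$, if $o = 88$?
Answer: $-88 + 2112 \sqrt{6} \approx 5085.3$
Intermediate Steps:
$O{\left(t \right)} = - 8 t \sqrt{9 + t}$ ($O{\left(t \right)} = - 8 \sqrt{\left(t + 6\right) + 3} t = - 8 \sqrt{\left(6 + t\right) + 3} t = - 8 \sqrt{9 + t} t = - 8 t \sqrt{9 + t}$)
$-88 + O{\left(-6 - -3 \right)} o = -88 + - 8 \left(-6 - -3\right) \sqrt{9 - 3} \cdot 88 = -88 + - 8 \left(-6 + 3\right) \sqrt{9 + \left(-6 + 3\right)} 88 = -88 + \left(-8\right) \left(-3\right) \sqrt{9 - 3} \cdot 88 = -88 + \left(-8\right) \left(-3\right) \sqrt{6} \cdot 88 = -88 + 24 \sqrt{6} \cdot 88 = -88 + 2112 \sqrt{6}$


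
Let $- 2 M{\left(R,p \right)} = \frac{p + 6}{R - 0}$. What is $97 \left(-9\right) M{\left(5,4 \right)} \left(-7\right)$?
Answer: $-6111$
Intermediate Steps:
$M{\left(R,p \right)} = - \frac{6 + p}{2 R}$ ($M{\left(R,p \right)} = - \frac{\left(p + 6\right) \frac{1}{R - 0}}{2} = - \frac{\left(6 + p\right) \frac{1}{R + 0}}{2} = - \frac{\left(6 + p\right) \frac{1}{R}}{2} = - \frac{\frac{1}{R} \left(6 + p\right)}{2} = - \frac{6 + p}{2 R}$)
$97 \left(-9\right) M{\left(5,4 \right)} \left(-7\right) = 97 \left(-9\right) \frac{-6 - 4}{2 \cdot 5} \left(-7\right) = - 873 \cdot \frac{1}{2} \cdot \frac{1}{5} \left(-6 - 4\right) \left(-7\right) = - 873 \cdot \frac{1}{2} \cdot \frac{1}{5} \left(-10\right) \left(-7\right) = - 873 \left(\left(-1\right) \left(-7\right)\right) = \left(-873\right) 7 = -6111$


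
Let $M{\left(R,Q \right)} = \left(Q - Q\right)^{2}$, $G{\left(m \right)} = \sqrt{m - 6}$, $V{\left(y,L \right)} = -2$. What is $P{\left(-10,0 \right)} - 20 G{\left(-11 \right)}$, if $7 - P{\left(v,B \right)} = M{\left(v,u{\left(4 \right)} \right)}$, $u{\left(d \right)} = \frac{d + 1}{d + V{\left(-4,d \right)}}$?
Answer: $7 - 20 i \sqrt{17} \approx 7.0 - 82.462 i$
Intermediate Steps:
$u{\left(d \right)} = \frac{1 + d}{-2 + d}$ ($u{\left(d \right)} = \frac{d + 1}{d - 2} = \frac{1 + d}{-2 + d}$)
$G{\left(m \right)} = \sqrt{-6 + m}$
$M{\left(R,Q \right)} = 0$ ($M{\left(R,Q \right)} = 0^{2} = 0$)
$P{\left(v,B \right)} = 7$ ($P{\left(v,B \right)} = 7 - 0 = 7 + 0 = 7$)
$P{\left(-10,0 \right)} - 20 G{\left(-11 \right)} = 7 - 20 \sqrt{-6 - 11} = 7 - 20 \sqrt{-17} = 7 - 20 i \sqrt{17}$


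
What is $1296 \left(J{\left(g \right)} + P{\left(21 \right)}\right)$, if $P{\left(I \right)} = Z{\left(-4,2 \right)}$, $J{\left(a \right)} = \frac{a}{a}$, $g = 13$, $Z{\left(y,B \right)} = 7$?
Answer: $10368$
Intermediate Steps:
$J{\left(a \right)} = 1$
$P{\left(I \right)} = 7$
$1296 \left(J{\left(g \right)} + P{\left(21 \right)}\right) = 1296 \left(1 + 7\right) = 1296 \cdot 8 = 10368$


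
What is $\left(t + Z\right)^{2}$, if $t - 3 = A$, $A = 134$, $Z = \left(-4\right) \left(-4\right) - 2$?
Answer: $22801$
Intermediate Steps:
$Z = 14$ ($Z = 16 - 2 = 14$)
$t = 137$ ($t = 3 + 134 = 137$)
$\left(t + Z\right)^{2} = \left(137 + 14\right)^{2} = 151^{2} = 22801$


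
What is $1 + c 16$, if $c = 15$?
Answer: $241$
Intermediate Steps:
$1 + c 16 = 1 + 15 \cdot 16 = 1 + 240 = 241$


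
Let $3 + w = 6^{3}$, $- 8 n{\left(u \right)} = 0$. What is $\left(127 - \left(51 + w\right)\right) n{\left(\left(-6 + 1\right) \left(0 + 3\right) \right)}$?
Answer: $0$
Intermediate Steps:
$n{\left(u \right)} = 0$ ($n{\left(u \right)} = \left(- \frac{1}{8}\right) 0 = 0$)
$w = 213$ ($w = -3 + 6^{3} = -3 + 216 = 213$)
$\left(127 - \left(51 + w\right)\right) n{\left(\left(-6 + 1\right) \left(0 + 3\right) \right)} = \left(127 - 264\right) 0 = \left(-137\right) 0 = 0$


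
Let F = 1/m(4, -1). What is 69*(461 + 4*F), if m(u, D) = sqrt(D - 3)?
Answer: 31809 - 138*I ≈ 31809.0 - 138.0*I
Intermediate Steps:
m(u, D) = sqrt(-3 + D)
F = -I/2 (F = 1/(sqrt(-3 - 1)) = 1/(sqrt(-4)) = 1/(2*I) = -I/2 ≈ -0.5*I)
69*(461 + 4*F) = 69*(461 + 4*(-I/2)) = 69*(461 - 2*I) = 31809 - 138*I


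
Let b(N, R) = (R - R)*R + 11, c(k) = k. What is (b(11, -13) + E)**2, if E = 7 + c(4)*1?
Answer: 484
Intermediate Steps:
b(N, R) = 11 (b(N, R) = 0*R + 11 = 0 + 11 = 11)
E = 11 (E = 7 + 4*1 = 7 + 4 = 11)
(b(11, -13) + E)**2 = (11 + 11)**2 = 22**2 = 484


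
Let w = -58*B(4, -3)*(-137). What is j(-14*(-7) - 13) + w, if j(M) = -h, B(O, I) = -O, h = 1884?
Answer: -33668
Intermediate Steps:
j(M) = -1884 (j(M) = -1*1884 = -1884)
w = -31784 (w = -(-58)*4*(-137) = -58*(-4)*(-137) = 232*(-137) = -31784)
j(-14*(-7) - 13) + w = -1884 - 31784 = -33668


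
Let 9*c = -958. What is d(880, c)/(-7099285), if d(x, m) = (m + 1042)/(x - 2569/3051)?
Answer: -570876/3808498049527 ≈ -1.4990e-7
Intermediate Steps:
c = -958/9 (c = (⅑)*(-958) = -958/9 ≈ -106.44)
d(x, m) = (1042 + m)/(-2569/3051 + x) (d(x, m) = (1042 + m)/(x - 2569*1/3051) = (1042 + m)/(x - 2569/3051) = (1042 + m)/(-2569/3051 + x))
d(880, c)/(-7099285) = (3051*(1042 - 958/9)/(-2569 + 3051*880))/(-7099285) = (3051*(8420/9)/(-2569 + 2684880))*(-1/7099285) = (3051*(8420/9)/2682311)*(-1/7099285) = (3051*(1/2682311)*(8420/9))*(-1/7099285) = (2854380/2682311)*(-1/7099285) = -570876/3808498049527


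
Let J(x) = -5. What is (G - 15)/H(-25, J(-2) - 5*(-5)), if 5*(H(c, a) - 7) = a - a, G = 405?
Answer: 390/7 ≈ 55.714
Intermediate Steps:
H(c, a) = 7 (H(c, a) = 7 + (a - a)/5 = 7 + (⅕)*0 = 7 + 0 = 7)
(G - 15)/H(-25, J(-2) - 5*(-5)) = (405 - 15)/7 = 390*(⅐) = 390/7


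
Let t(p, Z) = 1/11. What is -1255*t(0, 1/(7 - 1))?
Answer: -1255/11 ≈ -114.09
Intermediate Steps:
t(p, Z) = 1/11
-1255*t(0, 1/(7 - 1)) = -1255*1/11 = -1255/11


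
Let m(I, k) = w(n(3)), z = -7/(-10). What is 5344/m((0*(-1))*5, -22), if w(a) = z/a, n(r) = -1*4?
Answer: -213760/7 ≈ -30537.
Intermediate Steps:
n(r) = -4
z = 7/10 (z = -7*(-1/10) = 7/10 ≈ 0.70000)
w(a) = 7/(10*a)
m(I, k) = -7/40 (m(I, k) = (7/10)/(-4) = (7/10)*(-1/4) = -7/40)
5344/m((0*(-1))*5, -22) = 5344/(-7/40) = 5344*(-40/7) = -213760/7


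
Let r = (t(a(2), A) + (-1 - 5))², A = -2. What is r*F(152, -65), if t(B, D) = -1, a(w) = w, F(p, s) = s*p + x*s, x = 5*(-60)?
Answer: 471380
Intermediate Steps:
x = -300
F(p, s) = -300*s + p*s (F(p, s) = s*p - 300*s = p*s - 300*s = -300*s + p*s)
r = 49 (r = (-1 + (-1 - 5))² = (-1 - 6)² = (-7)² = 49)
r*F(152, -65) = 49*(-65*(-300 + 152)) = 49*(-65*(-148)) = 49*9620 = 471380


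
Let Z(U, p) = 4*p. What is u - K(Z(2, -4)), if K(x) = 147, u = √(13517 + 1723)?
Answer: -147 + 2*√3810 ≈ -23.550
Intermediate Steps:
u = 2*√3810 (u = √15240 = 2*√3810 ≈ 123.45)
u - K(Z(2, -4)) = 2*√3810 - 1*147 = 2*√3810 - 147 = -147 + 2*√3810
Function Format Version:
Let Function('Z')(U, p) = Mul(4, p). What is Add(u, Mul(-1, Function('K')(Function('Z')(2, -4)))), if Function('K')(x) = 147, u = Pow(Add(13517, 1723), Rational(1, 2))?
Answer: Add(-147, Mul(2, Pow(3810, Rational(1, 2)))) ≈ -23.550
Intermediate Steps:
u = Mul(2, Pow(3810, Rational(1, 2))) (u = Pow(15240, Rational(1, 2)) = Mul(2, Pow(3810, Rational(1, 2))) ≈ 123.45)
Add(u, Mul(-1, Function('K')(Function('Z')(2, -4)))) = Add(Mul(2, Pow(3810, Rational(1, 2))), Mul(-1, 147)) = Add(Mul(2, Pow(3810, Rational(1, 2))), -147) = Add(-147, Mul(2, Pow(3810, Rational(1, 2))))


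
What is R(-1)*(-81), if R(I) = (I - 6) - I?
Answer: 486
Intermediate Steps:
R(I) = -6 (R(I) = (-6 + I) - I = -6)
R(-1)*(-81) = -6*(-81) = 486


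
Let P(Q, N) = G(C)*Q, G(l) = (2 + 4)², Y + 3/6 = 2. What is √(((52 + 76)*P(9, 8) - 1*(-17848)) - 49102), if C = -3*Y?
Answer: √10218 ≈ 101.08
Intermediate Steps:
Y = 3/2 (Y = -½ + 2 = 3/2 ≈ 1.5000)
C = -9/2 (C = -3*3/2 = -9/2 ≈ -4.5000)
G(l) = 36 (G(l) = 6² = 36)
P(Q, N) = 36*Q
√(((52 + 76)*P(9, 8) - 1*(-17848)) - 49102) = √(((52 + 76)*(36*9) - 1*(-17848)) - 49102) = √((128*324 + 17848) - 49102) = √((41472 + 17848) - 49102) = √(59320 - 49102) = √10218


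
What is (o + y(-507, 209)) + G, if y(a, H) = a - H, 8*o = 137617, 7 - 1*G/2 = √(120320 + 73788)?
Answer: 132001/8 - 4*√48527 ≈ 15619.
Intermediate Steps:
G = 14 - 4*√48527 (G = 14 - 2*√(120320 + 73788) = 14 - 4*√48527 ≈ -867.15)
o = 137617/8 (o = (⅛)*137617 = 137617/8 ≈ 17202.)
(o + y(-507, 209)) + G = (137617/8 + (-507 - 1*209)) + (14 - 4*√48527) = (137617/8 + (-507 - 209)) + (14 - 4*√48527) = (137617/8 - 716) + (14 - 4*√48527) = 131889/8 + (14 - 4*√48527) = 132001/8 - 4*√48527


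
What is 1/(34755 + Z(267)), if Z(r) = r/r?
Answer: 1/34756 ≈ 2.8772e-5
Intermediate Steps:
Z(r) = 1
1/(34755 + Z(267)) = 1/(34755 + 1) = 1/34756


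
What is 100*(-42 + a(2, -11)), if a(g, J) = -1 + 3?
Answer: -4000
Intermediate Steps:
a(g, J) = 2
100*(-42 + a(2, -11)) = 100*(-42 + 2) = 100*(-40) = -4000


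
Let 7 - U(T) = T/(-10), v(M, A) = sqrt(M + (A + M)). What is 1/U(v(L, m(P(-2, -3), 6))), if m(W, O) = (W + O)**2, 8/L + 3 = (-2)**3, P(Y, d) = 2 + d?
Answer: 1100/7663 - 10*sqrt(2849)/53641 ≈ 0.13360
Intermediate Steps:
L = -8/11 (L = 8/(-3 + (-2)**3) = 8/(-3 - 8) = 8/(-11) = 8*(-1/11) = -8/11 ≈ -0.72727)
m(W, O) = (O + W)**2
v(M, A) = sqrt(A + 2*M)
U(T) = 7 + T/10 (U(T) = 7 - T/(-10) = 7 - T*(-1)/10 = 7 - (-1)*T/10 = 7 + T/10)
1/U(v(L, m(P(-2, -3), 6))) = 1/(7 + sqrt((6 + (2 - 3))**2 + 2*(-8/11))/10) = 1/(7 + sqrt((6 - 1)**2 - 16/11)/10) = 1/(7 + sqrt(5**2 - 16/11)/10) = 1/(7 + sqrt(25 - 16/11)/10) = 1/(7 + sqrt(259/11)/10) = 1/(7 + (sqrt(2849)/11)/10) = 1/(7 + sqrt(2849)/110)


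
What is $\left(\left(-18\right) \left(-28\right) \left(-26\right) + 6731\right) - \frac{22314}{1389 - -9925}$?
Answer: $- \frac{36063218}{5657} \approx -6375.0$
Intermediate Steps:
$\left(\left(-18\right) \left(-28\right) \left(-26\right) + 6731\right) - \frac{22314}{1389 - -9925} = \left(504 \left(-26\right) + 6731\right) - \frac{22314}{1389 + 9925} = \left(-13104 + 6731\right) - \frac{22314}{11314} = -6373 - \frac{11157}{5657} = - \frac{36063218}{5657}$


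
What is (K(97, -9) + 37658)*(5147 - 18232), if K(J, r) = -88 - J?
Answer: -490334205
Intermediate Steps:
(K(97, -9) + 37658)*(5147 - 18232) = ((-88 - 1*97) + 37658)*(5147 - 18232) = ((-88 - 97) + 37658)*(-13085) = (-185 + 37658)*(-13085) = 37473*(-13085) = -490334205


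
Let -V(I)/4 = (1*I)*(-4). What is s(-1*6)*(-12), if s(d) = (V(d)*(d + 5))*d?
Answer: 6912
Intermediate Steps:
V(I) = 16*I (V(I) = -4*1*I*(-4) = -4*I*(-4) = -(-16)*I = 16*I)
s(d) = 16*d**2*(5 + d) (s(d) = ((16*d)*(d + 5))*d = ((16*d)*(5 + d))*d = (16*d*(5 + d))*d = 16*d**2*(5 + d))
s(-1*6)*(-12) = (16*(-1*6)**2*(5 - 1*6))*(-12) = (16*(-6)**2*(5 - 6))*(-12) = (16*36*(-1))*(-12) = -576*(-12) = 6912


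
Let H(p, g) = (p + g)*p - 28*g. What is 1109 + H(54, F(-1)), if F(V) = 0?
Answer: 4025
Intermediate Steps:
H(p, g) = -28*g + p*(g + p) (H(p, g) = (g + p)*p - 28*g = p*(g + p) - 28*g = -28*g + p*(g + p))
1109 + H(54, F(-1)) = 1109 + (54**2 - 28*0 + 0*54) = 1109 + (2916 + 0 + 0) = 1109 + 2916 = 4025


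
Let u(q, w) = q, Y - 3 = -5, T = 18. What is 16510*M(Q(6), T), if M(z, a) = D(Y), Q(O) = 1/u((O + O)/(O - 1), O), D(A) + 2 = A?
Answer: -66040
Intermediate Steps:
Y = -2 (Y = 3 - 5 = -2)
D(A) = -2 + A
Q(O) = (-1 + O)/(2*O) (Q(O) = 1/((O + O)/(O - 1)) = 1/((2*O)/(-1 + O)) = 1/(2*O/(-1 + O)) = (-1 + O)/(2*O))
M(z, a) = -4 (M(z, a) = -2 - 2 = -4)
16510*M(Q(6), T) = 16510*(-4) = -66040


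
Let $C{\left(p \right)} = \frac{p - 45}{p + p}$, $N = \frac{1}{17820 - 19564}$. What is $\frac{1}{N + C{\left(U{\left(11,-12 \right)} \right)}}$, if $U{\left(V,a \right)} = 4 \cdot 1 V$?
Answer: $- \frac{19184}{229} \approx -83.773$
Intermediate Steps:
$U{\left(V,a \right)} = 4 V$
$N = - \frac{1}{1744}$ ($N = \frac{1}{-1744} = - \frac{1}{1744} \approx -0.00057339$)
$C{\left(p \right)} = \frac{-45 + p}{2 p}$
$\frac{1}{N + C{\left(U{\left(11,-12 \right)} \right)}} = \frac{1}{- \frac{1}{1744} + \frac{-45 + 4 \cdot 11}{2 \cdot 4 \cdot 11}} = \frac{1}{- \frac{1}{1744} + \frac{-45 + 44}{2 \cdot 44}} = \frac{1}{- \frac{1}{1744} + \frac{1}{2} \cdot \frac{1}{44} \left(-1\right)} = \frac{1}{- \frac{1}{1744} - \frac{1}{88}} = \frac{1}{- \frac{229}{19184}} = - \frac{19184}{229}$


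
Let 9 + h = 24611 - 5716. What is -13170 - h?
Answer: -32056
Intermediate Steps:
h = 18886 (h = -9 + (24611 - 5716) = -9 + 18895 = 18886)
-13170 - h = -13170 - 1*18886 = -13170 - 18886 = -32056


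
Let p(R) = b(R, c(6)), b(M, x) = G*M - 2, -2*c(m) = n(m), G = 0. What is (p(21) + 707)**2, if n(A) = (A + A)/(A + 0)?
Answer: 497025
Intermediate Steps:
n(A) = 2 (n(A) = (2*A)/A = 2)
c(m) = -1 (c(m) = -1/2*2 = -1)
b(M, x) = -2 (b(M, x) = 0*M - 2 = 0 - 2 = -2)
p(R) = -2
(p(21) + 707)**2 = (-2 + 707)**2 = 705**2 = 497025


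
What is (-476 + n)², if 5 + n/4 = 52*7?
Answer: 921600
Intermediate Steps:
n = 1436 (n = -20 + 4*(52*7) = -20 + 4*364 = -20 + 1456 = 1436)
(-476 + n)² = (-476 + 1436)² = 960² = 921600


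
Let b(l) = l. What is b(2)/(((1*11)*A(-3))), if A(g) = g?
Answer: -2/33 ≈ -0.060606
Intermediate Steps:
b(2)/(((1*11)*A(-3))) = 2/(((1*11)*(-3))) = 2/((11*(-3))) = 2/(-33) = 2*(-1/33) = -2/33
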